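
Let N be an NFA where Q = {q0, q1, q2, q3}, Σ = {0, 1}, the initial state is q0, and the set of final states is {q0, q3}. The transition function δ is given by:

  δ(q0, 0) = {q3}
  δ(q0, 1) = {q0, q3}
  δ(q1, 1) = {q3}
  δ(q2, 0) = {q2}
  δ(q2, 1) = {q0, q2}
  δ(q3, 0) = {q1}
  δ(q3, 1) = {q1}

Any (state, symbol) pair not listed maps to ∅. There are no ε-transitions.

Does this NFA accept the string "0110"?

No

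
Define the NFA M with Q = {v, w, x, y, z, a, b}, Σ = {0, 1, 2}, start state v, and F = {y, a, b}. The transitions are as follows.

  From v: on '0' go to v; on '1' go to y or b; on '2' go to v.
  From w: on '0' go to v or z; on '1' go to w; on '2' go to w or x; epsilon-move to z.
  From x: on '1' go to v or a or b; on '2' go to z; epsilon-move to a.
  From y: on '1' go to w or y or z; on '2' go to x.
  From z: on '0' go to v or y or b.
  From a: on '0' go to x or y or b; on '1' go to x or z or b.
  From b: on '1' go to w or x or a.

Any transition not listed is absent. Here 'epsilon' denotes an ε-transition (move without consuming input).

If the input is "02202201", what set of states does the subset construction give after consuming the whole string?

Start in {v}.
Read '0': v→{v}; now {v}.
Read '2': v→{v}; now {v}.
Read '2': v→{v}; now {v}.
Read '0': v→{v}; now {v}.
Read '2': v→{v}; now {v}.
Read '2': v→{v}; now {v}.
Read '0': v→{v}; now {v}.
Read '1': v→{y, b}; now {y, b}.

{y, b}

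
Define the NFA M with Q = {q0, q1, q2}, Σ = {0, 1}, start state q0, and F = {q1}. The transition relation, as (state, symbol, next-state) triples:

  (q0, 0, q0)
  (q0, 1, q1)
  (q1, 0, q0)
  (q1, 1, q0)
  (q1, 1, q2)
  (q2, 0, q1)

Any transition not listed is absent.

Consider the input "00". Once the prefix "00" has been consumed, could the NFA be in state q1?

Start in {q0}.
Read '0': {q0} → {q0}.
Read '0': {q0} → {q0}.
State q1 is not in {q0}.

No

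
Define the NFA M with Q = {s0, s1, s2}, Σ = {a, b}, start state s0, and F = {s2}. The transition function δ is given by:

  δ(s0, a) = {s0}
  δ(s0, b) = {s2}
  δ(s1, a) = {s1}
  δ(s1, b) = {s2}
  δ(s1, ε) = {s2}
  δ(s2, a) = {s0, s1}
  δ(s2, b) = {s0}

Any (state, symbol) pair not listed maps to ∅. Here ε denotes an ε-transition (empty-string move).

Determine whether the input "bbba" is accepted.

Start in {s0}.
Read 'b': {s0} → {s2}.
Read 'b': {s2} → {s0}.
Read 'b': {s0} → {s2}.
Read 'a': {s2} → {s0, s1, s2}.
The final set {s0, s1, s2} contains the accepting state s2.

Yes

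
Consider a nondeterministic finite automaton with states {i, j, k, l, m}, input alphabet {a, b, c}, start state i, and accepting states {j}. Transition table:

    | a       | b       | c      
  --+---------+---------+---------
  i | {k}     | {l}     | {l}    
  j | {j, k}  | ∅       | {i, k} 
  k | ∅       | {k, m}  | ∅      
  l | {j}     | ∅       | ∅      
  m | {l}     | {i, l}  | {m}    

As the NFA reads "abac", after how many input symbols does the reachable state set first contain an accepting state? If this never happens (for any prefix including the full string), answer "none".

none

Start in {i}.
Read 'a': i→{k}; now {k}.
Read 'b': k→{k, m}; now {k, m}.
Read 'a': k→∅, m→{l}; now {l}.
Read 'c': l→∅; now ∅.
No reachable set along the way intersects F.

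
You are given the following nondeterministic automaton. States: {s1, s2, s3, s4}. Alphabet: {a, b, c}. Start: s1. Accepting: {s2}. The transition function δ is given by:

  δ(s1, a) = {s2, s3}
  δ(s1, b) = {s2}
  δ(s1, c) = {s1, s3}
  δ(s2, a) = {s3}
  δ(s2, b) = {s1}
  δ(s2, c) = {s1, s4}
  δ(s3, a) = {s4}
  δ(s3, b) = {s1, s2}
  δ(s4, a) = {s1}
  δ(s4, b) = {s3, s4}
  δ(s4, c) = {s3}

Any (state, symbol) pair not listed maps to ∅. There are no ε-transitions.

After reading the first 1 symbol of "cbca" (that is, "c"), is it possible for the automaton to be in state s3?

Yes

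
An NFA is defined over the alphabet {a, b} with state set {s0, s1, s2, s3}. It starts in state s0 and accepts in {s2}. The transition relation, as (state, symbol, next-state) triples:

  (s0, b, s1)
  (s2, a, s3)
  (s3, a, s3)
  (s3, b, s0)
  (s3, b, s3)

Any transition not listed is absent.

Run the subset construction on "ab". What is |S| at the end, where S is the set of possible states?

0

Start in {s0}.
Read 'a': {s0} → ∅.
The set is empty and remains empty for the remaining 1 symbol.
That set has 0 states.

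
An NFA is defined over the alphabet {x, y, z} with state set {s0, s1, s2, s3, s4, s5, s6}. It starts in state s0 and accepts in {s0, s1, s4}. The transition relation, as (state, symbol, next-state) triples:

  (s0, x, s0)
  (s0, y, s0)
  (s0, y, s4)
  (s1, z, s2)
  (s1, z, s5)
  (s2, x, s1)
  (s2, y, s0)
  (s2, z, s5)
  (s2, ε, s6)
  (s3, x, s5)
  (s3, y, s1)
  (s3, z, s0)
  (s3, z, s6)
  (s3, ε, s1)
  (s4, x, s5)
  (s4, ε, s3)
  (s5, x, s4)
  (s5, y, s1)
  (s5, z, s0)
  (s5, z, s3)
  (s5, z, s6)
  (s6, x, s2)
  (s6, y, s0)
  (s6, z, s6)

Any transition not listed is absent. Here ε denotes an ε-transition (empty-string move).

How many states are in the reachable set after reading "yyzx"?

6

Start in {s0}.
Read 'y': {s0} → {s0, s1, s3, s4}.
Read 'y': {s0, s1, s3, s4} → {s0, s1, s3, s4}.
Read 'z': {s0, s1, s3, s4} → {s0, s2, s5, s6}.
Read 'x': {s0, s2, s5, s6} → {s0, s1, s2, s3, s4, s6}.
That set has 6 states.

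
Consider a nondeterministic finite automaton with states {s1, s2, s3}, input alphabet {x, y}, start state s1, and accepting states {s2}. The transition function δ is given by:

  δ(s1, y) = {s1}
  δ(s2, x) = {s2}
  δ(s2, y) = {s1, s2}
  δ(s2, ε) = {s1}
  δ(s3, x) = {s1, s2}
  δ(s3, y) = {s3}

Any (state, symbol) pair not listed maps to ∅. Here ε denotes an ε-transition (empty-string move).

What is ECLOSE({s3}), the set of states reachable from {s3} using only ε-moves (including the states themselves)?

{s3}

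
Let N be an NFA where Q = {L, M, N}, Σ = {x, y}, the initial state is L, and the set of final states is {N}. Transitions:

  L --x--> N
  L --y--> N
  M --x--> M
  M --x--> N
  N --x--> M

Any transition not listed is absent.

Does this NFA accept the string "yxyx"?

Start in {L}.
Read 'y': {L} → {N}.
Read 'x': {N} → {M}.
Read 'y': {M} → ∅.
The set is empty and remains empty for the remaining 1 symbol.
The final set ∅ contains no accepting state.

No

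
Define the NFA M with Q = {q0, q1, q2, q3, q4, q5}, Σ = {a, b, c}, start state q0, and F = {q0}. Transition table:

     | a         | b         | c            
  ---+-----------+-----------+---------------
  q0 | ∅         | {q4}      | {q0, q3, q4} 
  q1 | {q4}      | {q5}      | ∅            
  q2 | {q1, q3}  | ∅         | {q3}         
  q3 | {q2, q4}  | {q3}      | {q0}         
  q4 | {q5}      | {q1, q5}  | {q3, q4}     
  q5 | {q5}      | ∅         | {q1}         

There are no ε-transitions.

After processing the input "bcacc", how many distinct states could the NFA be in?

3

Start in {q0}.
Read 'b': q0→{q4}; now {q4}.
Read 'c': q4→{q3, q4}; now {q3, q4}.
Read 'a': q3→{q2, q4}, q4→{q5}; now {q2, q4, q5}.
Read 'c': q2→{q3}, q4→{q3, q4}, q5→{q1}; now {q1, q3, q4}.
Read 'c': q1→∅, q3→{q0}, q4→{q3, q4}; now {q0, q3, q4}.
That set has 3 states.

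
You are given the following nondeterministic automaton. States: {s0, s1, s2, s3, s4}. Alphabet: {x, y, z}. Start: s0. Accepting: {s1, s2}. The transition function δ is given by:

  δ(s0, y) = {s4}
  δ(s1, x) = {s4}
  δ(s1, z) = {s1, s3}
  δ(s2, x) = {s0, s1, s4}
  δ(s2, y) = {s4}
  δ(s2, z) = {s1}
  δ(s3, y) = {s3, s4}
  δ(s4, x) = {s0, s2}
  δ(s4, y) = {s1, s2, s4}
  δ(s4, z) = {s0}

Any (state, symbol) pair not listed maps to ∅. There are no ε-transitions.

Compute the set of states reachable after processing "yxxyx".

Start in {s0}.
Read 'y': {s0} → {s4}.
Read 'x': {s4} → {s0, s2}.
Read 'x': {s0, s2} → {s0, s1, s4}.
Read 'y': {s0, s1, s4} → {s1, s2, s4}.
Read 'x': {s1, s2, s4} → {s0, s1, s2, s4}.

{s0, s1, s2, s4}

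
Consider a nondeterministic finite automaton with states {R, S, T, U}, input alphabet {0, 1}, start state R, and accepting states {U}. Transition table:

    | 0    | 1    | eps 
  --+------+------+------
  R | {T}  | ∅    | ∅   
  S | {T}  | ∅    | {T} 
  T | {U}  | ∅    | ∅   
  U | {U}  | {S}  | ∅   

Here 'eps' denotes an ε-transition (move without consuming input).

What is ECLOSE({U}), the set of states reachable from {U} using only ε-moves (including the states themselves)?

{U}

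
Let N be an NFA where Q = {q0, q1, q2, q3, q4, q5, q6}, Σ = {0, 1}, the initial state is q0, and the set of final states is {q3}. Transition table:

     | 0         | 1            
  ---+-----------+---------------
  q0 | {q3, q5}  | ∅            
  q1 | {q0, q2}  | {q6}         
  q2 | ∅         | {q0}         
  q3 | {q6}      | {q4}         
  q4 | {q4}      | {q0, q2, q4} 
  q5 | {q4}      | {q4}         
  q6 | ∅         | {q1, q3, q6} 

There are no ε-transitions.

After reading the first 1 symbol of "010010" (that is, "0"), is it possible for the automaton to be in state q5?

Start in {q0}.
Read '0': {q0} → {q3, q5}.
State q5 is in {q3, q5}.

Yes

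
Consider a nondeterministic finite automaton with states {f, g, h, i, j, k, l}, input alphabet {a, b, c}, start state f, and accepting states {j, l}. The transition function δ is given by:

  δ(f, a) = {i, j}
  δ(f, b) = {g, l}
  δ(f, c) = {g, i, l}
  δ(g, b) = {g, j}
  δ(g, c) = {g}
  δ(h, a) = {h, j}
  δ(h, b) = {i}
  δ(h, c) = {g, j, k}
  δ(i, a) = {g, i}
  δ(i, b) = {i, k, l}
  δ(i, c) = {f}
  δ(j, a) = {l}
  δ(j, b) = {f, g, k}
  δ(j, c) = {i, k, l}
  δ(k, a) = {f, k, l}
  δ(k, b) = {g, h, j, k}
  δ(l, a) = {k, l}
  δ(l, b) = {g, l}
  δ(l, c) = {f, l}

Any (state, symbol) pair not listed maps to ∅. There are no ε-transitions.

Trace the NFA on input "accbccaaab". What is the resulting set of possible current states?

{f, g, h, i, j, k, l}

Start in {f}.
Read 'a': f→{i, j}; now {i, j}.
Read 'c': i→{f}, j→{i, k, l}; now {f, i, k, l}.
Read 'c': f→{g, i, l}, i→{f}, k→∅, l→{f, l}; now {f, g, i, l}.
Read 'b': f→{g, l}, g→{g, j}, i→{i, k, l}, l→{g, l}; now {g, i, j, k, l}.
Read 'c': g→{g}, i→{f}, j→{i, k, l}, k→∅, l→{f, l}; now {f, g, i, k, l}.
Read 'c': f→{g, i, l}, g→{g}, i→{f}, k→∅, l→{f, l}; now {f, g, i, l}.
Read 'a': f→{i, j}, g→∅, i→{g, i}, l→{k, l}; now {g, i, j, k, l}.
Read 'a': g→∅, i→{g, i}, j→{l}, k→{f, k, l}, l→{k, l}; now {f, g, i, k, l}.
Read 'a': f→{i, j}, g→∅, i→{g, i}, k→{f, k, l}, l→{k, l}; now {f, g, i, j, k, l}.
Read 'b': f→{g, l}, g→{g, j}, i→{i, k, l}, j→{f, g, k}, k→{g, h, j, k}, l→{g, l}; now {f, g, h, i, j, k, l}.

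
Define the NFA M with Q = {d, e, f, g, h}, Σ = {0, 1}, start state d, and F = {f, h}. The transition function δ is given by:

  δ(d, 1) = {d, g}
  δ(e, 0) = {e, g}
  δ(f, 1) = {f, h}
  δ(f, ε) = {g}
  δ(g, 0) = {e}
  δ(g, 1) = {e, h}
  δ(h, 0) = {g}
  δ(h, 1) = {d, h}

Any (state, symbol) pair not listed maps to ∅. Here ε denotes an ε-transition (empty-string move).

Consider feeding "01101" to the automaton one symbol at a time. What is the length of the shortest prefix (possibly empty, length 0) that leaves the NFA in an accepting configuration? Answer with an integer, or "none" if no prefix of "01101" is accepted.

Start in {d}.
Read '0': d→∅; now ∅.
The set is empty and remains empty for the remaining 4 symbols.
No reachable set along the way intersects F.

none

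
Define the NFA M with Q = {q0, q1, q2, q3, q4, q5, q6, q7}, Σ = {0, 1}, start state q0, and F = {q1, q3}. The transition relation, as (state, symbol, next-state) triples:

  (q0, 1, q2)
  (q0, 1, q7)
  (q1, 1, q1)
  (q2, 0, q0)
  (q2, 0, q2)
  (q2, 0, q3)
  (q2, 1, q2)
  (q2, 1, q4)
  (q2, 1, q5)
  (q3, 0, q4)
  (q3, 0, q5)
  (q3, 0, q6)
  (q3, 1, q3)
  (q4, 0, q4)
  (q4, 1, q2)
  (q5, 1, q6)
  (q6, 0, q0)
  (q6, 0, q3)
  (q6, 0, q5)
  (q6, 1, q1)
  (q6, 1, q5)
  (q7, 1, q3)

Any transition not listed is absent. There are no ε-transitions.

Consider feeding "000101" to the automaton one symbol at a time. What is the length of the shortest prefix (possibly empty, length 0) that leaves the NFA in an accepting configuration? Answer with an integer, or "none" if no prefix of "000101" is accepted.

none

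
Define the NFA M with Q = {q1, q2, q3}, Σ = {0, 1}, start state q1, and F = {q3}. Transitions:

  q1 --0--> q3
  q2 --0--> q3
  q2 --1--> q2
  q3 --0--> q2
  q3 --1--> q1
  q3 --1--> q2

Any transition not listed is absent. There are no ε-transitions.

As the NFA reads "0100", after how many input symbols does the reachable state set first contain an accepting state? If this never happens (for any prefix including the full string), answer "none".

1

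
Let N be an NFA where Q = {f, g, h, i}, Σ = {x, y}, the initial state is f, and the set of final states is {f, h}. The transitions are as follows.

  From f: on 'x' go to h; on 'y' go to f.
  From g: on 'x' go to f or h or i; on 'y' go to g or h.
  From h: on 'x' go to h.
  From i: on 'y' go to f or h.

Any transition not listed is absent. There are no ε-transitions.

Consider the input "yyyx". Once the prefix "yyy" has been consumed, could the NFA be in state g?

No

Start in {f}.
Read 'y': f→{f}; now {f}.
Read 'y': f→{f}; now {f}.
Read 'y': f→{f}; now {f}.
State g is not in {f}.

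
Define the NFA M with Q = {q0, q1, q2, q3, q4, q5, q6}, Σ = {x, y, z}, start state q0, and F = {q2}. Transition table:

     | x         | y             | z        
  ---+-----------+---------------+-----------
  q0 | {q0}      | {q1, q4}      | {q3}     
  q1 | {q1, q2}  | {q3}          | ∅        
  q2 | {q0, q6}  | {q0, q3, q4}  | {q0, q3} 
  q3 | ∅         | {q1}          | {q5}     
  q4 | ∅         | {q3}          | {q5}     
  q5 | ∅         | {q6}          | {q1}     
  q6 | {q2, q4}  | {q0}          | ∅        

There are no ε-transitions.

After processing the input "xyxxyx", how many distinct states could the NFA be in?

3

Start in {q0}.
Read 'x': q0→{q0}; now {q0}.
Read 'y': q0→{q1, q4}; now {q1, q4}.
Read 'x': q1→{q1, q2}, q4→∅; now {q1, q2}.
Read 'x': q1→{q1, q2}, q2→{q0, q6}; now {q0, q1, q2, q6}.
Read 'y': q0→{q1, q4}, q1→{q3}, q2→{q0, q3, q4}, q6→{q0}; now {q0, q1, q3, q4}.
Read 'x': q0→{q0}, q1→{q1, q2}, q3→∅, q4→∅; now {q0, q1, q2}.
That set has 3 states.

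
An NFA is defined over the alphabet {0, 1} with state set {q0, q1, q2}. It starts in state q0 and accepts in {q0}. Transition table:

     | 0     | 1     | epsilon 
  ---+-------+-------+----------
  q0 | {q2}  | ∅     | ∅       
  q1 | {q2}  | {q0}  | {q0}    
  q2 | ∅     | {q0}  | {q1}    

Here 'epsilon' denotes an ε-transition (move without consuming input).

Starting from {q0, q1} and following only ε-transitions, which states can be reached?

Begin with {q0, q1}.
No ε-moves leave this set, so the closure equals the set itself.

{q0, q1}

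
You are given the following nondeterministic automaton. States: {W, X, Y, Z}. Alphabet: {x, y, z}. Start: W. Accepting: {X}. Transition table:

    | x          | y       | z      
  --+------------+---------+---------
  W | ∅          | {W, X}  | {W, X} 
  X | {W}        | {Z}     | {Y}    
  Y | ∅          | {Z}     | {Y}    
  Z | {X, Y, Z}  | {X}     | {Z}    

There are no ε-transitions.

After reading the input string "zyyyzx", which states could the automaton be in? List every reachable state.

Start in {W}.
Read 'z': W→{W, X}; now {W, X}.
Read 'y': W→{W, X}, X→{Z}; now {W, X, Z}.
Read 'y': W→{W, X}, X→{Z}, Z→{X}; now {W, X, Z}.
Read 'y': W→{W, X}, X→{Z}, Z→{X}; now {W, X, Z}.
Read 'z': W→{W, X}, X→{Y}, Z→{Z}; now {W, X, Y, Z}.
Read 'x': W→∅, X→{W}, Y→∅, Z→{X, Y, Z}; now {W, X, Y, Z}.

{W, X, Y, Z}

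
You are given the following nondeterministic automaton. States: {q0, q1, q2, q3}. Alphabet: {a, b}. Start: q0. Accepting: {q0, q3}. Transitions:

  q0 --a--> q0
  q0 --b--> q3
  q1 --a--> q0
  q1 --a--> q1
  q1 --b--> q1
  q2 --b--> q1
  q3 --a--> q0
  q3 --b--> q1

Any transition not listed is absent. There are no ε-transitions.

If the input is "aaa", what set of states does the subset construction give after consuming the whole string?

Start in {q0}.
Read 'a': q0→{q0}; now {q0}.
Read 'a': q0→{q0}; now {q0}.
Read 'a': q0→{q0}; now {q0}.

{q0}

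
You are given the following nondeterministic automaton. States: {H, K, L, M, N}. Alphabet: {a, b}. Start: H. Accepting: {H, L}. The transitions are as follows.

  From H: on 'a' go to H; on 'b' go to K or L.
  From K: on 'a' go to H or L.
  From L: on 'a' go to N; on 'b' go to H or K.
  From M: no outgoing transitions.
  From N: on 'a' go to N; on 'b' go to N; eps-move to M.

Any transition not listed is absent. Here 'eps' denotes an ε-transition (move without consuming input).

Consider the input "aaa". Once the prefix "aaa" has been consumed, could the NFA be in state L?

Start in {H}.
Read 'a': H→{H}; now {H}.
Read 'a': H→{H}; now {H}.
Read 'a': H→{H}; now {H}.
State L is not in {H}.

No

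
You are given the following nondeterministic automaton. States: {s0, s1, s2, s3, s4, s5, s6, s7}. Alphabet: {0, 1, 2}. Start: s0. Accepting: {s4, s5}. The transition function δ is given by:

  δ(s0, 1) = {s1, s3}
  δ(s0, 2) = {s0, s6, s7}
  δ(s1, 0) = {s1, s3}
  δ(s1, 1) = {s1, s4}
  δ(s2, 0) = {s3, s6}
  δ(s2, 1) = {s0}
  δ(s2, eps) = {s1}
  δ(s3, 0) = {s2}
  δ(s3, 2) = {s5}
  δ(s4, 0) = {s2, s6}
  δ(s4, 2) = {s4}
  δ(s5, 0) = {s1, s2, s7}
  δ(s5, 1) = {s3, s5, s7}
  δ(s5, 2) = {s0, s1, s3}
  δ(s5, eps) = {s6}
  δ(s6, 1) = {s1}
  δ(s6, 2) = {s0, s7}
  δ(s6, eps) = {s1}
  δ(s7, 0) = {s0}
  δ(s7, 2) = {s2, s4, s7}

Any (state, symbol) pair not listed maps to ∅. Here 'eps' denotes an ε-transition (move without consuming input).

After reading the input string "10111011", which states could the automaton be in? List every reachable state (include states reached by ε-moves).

Start in {s0}.
Read '1': {s0} → {s1, s3}.
Read '0': {s1, s3} → {s1, s2, s3}.
Read '1': {s1, s2, s3} → {s0, s1, s4}.
Read '1': {s0, s1, s4} → {s1, s3, s4}.
Read '1': {s1, s3, s4} → {s1, s4}.
Read '0': {s1, s4} → {s1, s2, s3, s6}.
Read '1': {s1, s2, s3, s6} → {s0, s1, s4}.
Read '1': {s0, s1, s4} → {s1, s3, s4}.

{s1, s3, s4}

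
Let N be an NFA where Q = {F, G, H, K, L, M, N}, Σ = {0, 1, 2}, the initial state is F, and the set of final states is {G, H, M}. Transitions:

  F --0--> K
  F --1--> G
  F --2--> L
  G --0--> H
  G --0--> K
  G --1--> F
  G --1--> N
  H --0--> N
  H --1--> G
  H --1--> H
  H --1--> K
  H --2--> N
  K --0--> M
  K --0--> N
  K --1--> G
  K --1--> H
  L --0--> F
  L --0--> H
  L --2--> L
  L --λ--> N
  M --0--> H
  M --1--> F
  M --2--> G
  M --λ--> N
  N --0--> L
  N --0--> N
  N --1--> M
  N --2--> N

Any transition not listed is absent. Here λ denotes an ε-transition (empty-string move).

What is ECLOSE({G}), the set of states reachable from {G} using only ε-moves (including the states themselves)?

Begin with {G}.
No ε-moves leave this set, so the closure equals the set itself.

{G}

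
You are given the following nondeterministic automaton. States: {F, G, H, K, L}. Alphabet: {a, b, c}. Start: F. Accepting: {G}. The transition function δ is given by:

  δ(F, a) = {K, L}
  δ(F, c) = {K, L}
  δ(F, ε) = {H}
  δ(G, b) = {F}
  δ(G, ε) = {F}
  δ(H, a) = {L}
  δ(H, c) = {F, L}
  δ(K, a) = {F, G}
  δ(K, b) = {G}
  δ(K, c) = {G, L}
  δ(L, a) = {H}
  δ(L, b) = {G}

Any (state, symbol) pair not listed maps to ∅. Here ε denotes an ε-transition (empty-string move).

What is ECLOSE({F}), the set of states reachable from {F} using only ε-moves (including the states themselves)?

Begin with {F}.
ε-move F → H; add H.

{F, H}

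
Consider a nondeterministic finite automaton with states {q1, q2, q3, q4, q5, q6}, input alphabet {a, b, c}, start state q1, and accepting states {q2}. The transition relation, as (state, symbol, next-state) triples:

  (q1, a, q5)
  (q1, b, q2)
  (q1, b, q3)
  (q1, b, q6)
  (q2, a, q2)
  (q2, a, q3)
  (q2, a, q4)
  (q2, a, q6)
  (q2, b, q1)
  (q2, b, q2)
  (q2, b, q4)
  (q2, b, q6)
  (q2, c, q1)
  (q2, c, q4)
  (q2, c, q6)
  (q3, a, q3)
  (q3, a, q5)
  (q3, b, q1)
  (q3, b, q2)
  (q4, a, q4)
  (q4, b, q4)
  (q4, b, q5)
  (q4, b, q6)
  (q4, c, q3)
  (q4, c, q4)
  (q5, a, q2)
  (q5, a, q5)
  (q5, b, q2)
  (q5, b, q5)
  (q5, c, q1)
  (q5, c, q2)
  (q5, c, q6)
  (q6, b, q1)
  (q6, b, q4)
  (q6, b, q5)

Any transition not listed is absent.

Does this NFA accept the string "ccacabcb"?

No

Start in {q1}.
Read 'c': {q1} → ∅.
The set is empty and remains empty for the remaining 7 symbols.
The final set ∅ contains no accepting state.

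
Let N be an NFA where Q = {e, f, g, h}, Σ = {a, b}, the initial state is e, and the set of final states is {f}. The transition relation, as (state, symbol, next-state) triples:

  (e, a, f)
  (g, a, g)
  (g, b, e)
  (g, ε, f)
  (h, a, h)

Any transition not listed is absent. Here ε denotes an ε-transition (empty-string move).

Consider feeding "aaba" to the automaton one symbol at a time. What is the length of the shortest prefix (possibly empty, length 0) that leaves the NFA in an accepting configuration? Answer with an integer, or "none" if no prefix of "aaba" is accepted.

Start in {e}.
Read 'a': e→{f}; now {f}.
None of the earlier sets intersect F, but {f} does.

1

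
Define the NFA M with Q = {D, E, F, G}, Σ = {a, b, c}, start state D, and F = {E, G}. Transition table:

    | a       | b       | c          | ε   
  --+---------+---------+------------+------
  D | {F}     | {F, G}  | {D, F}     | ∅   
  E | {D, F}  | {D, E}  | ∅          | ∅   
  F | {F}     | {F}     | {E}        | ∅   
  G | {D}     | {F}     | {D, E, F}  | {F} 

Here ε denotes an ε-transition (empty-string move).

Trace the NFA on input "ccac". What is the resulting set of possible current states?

{D, E, F}

Start in {D}.
Read 'c': D→{D, F}; now {D, F}.
Read 'c': D→{D, F}, F→{E}; now {D, E, F}.
Read 'a': D→{F}, E→{D, F}, F→{F}; now {D, F}.
Read 'c': D→{D, F}, F→{E}; now {D, E, F}.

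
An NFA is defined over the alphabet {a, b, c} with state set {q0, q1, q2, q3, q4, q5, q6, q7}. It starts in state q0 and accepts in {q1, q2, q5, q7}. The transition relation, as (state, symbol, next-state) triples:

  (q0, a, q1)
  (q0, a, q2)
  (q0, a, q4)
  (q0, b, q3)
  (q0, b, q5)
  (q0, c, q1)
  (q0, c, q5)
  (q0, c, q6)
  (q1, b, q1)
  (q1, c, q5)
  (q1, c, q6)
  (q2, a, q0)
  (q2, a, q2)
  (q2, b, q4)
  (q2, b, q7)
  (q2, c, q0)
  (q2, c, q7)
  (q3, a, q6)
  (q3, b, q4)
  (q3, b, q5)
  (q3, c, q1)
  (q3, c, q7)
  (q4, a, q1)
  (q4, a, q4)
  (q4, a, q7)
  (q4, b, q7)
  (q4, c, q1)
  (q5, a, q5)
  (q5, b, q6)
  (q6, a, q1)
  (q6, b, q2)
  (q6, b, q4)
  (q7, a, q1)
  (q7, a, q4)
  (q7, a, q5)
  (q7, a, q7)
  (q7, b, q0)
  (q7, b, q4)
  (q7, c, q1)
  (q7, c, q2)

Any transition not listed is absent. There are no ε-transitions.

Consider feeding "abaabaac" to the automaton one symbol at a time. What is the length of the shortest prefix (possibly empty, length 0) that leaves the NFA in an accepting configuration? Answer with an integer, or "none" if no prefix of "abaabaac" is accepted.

Start in {q0}.
Read 'a': q0→{q1, q2, q4}; now {q1, q2, q4}.
None of the earlier sets intersect F, but {q1, q2, q4} does.

1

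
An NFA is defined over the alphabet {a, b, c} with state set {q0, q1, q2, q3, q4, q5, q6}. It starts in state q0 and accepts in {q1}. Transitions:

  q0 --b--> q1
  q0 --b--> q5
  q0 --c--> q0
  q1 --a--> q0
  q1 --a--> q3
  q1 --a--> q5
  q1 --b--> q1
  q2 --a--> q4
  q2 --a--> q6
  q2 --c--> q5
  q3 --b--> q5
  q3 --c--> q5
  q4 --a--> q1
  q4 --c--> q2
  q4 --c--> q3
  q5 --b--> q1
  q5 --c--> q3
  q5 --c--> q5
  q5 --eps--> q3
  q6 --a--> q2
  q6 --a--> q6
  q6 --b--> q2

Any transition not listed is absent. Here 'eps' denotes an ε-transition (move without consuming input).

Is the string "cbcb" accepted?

Yes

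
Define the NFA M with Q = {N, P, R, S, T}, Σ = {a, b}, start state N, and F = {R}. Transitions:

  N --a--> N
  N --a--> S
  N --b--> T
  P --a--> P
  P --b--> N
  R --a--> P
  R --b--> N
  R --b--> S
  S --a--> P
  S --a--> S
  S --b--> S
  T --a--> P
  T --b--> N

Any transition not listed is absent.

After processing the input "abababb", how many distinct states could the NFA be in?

3

Start in {N}.
Read 'a': N→{N, S}; now {N, S}.
Read 'b': N→{T}, S→{S}; now {S, T}.
Read 'a': S→{P, S}, T→{P}; now {P, S}.
Read 'b': P→{N}, S→{S}; now {N, S}.
Read 'a': N→{N, S}, S→{P, S}; now {N, P, S}.
Read 'b': N→{T}, P→{N}, S→{S}; now {N, S, T}.
Read 'b': N→{T}, S→{S}, T→{N}; now {N, S, T}.
That set has 3 states.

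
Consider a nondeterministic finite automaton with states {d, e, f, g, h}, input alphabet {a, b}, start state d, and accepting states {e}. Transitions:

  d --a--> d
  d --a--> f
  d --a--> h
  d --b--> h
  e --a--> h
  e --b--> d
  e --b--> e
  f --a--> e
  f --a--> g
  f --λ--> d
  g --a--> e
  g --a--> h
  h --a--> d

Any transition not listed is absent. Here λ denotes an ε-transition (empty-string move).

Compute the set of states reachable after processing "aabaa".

Start in {d}.
Read 'a': {d} → {d, f, h}.
Read 'a': {d, f, h} → {d, e, f, g, h}.
Read 'b': {d, e, f, g, h} → {d, e, h}.
Read 'a': {d, e, h} → {d, f, h}.
Read 'a': {d, f, h} → {d, e, f, g, h}.

{d, e, f, g, h}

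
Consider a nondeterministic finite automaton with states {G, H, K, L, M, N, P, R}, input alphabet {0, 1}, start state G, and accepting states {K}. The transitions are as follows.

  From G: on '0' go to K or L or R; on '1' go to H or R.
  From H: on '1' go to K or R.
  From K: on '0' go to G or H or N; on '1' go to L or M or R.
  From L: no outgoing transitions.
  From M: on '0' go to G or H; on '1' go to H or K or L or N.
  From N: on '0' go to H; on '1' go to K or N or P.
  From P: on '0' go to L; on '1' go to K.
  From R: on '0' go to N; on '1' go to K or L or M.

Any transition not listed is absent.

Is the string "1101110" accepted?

Start in {G}.
Read '1': G→{H, R}; now {H, R}.
Read '1': H→{K, R}, R→{K, L, M}; now {K, L, M, R}.
Read '0': K→{G, H, N}, L→∅, M→{G, H}, R→{N}; now {G, H, N}.
Read '1': G→{H, R}, H→{K, R}, N→{K, N, P}; now {H, K, N, P, R}.
Read '1': H→{K, R}, K→{L, M, R}, N→{K, N, P}, P→{K}, R→{K, L, M}; now {K, L, M, N, P, R}.
Read '1': K→{L, M, R}, L→∅, M→{H, K, L, N}, N→{K, N, P}, P→{K}, R→{K, L, M}; now {H, K, L, M, N, P, R}.
Read '0': H→∅, K→{G, H, N}, L→∅, M→{G, H}, N→{H}, P→{L}, R→{N}; now {G, H, L, N}.
The final set {G, H, L, N} contains no accepting state.

No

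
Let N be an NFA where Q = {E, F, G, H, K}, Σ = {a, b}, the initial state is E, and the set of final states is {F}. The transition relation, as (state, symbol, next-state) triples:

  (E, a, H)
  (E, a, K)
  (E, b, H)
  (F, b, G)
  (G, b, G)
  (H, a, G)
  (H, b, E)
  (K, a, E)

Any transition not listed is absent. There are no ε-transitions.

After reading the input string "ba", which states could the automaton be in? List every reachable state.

{G}

Start in {E}.
Read 'b': E→{H}; now {H}.
Read 'a': H→{G}; now {G}.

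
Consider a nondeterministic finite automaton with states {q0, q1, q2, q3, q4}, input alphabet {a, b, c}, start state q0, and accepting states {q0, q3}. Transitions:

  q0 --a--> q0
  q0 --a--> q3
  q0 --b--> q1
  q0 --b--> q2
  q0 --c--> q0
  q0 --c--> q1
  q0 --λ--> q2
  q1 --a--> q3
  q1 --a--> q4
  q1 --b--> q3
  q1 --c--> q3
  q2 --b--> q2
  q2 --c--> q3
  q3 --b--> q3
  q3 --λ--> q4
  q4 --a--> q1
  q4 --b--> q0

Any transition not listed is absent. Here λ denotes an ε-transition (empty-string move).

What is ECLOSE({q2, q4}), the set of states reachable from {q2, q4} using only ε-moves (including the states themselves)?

Begin with {q2, q4}.
No ε-moves leave this set, so the closure equals the set itself.

{q2, q4}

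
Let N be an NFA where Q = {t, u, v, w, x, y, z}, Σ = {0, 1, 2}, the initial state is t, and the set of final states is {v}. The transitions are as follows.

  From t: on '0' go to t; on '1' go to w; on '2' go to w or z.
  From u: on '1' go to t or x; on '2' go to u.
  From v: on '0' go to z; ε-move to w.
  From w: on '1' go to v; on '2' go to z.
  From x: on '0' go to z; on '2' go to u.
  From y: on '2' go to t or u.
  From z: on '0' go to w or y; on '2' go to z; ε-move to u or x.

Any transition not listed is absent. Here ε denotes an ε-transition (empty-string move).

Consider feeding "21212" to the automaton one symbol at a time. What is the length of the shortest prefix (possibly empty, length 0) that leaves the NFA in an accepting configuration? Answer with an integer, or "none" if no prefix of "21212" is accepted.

2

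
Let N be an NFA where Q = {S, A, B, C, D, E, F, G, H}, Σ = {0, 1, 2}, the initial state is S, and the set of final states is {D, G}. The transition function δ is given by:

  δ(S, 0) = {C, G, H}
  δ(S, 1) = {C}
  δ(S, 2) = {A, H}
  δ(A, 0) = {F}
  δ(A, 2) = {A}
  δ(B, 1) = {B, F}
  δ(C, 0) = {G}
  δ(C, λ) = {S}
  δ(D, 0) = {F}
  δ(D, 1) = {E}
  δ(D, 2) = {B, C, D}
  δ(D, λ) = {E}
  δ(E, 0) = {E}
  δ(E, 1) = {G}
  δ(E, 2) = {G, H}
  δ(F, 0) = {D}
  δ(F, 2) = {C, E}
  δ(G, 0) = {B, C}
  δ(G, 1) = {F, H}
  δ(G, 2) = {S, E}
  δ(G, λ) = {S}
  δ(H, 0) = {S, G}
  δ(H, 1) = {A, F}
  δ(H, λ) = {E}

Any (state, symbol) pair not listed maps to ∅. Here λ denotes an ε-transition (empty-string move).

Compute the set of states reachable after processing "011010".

{S, B, C, D, E, F, G, H}

Start in {S}.
Read '0': {S} → {S, C, E, G, H}.
Read '1': {S, C, E, G, H} → {S, A, C, E, F, G, H}.
Read '1': {S, A, C, E, F, G, H} → {S, A, C, E, F, G, H}.
Read '0': {S, A, C, E, F, G, H} → {S, B, C, D, E, F, G, H}.
Read '1': {S, B, C, D, E, F, G, H} → {S, A, B, C, E, F, G, H}.
Read '0': {S, A, B, C, E, F, G, H} → {S, B, C, D, E, F, G, H}.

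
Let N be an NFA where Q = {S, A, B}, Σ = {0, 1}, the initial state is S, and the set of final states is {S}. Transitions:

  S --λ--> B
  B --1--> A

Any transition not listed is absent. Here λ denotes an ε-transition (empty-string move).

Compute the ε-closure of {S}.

Begin with {S}.
ε-move S → B; add B.

{S, B}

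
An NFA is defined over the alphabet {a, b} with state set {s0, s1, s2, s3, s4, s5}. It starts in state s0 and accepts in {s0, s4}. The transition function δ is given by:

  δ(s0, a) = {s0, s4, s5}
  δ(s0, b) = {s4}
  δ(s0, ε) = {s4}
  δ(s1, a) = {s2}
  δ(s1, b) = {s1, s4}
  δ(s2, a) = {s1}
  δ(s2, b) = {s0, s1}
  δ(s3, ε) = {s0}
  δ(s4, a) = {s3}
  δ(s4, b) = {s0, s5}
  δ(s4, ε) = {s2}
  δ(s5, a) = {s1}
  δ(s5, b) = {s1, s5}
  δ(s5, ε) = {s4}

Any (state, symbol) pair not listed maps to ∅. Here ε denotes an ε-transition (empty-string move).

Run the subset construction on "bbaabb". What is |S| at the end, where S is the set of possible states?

5

Start: ε-closure({s0}) = {s0, s2, s4}.
Read 'b': s0→{s4}, s2→{s0, s1}, s4→{s0, s5}; union {s0, s1, s4, s5}; ε-closure = {s0, s1, s2, s4, s5}.
Read 'b': s0→{s4}, s1→{s1, s4}, s2→{s0, s1}, s4→{s0, s5}, s5→{s1, s5}; union {s0, s1, s4, s5}; ε-closure = {s0, s1, s2, s4, s5}.
Read 'a': s0→{s0, s4, s5}, s1→{s2}, s2→{s1}, s4→{s3}, s5→{s1}; now {s0, s1, s2, s3, s4, s5}.
Read 'a': s0→{s0, s4, s5}, s1→{s2}, s2→{s1}, s3→∅, s4→{s3}, s5→{s1}; now {s0, s1, s2, s3, s4, s5}.
Read 'b': s0→{s4}, s1→{s1, s4}, s2→{s0, s1}, s3→∅, s4→{s0, s5}, s5→{s1, s5}; union {s0, s1, s4, s5}; ε-closure = {s0, s1, s2, s4, s5}.
Read 'b': s0→{s4}, s1→{s1, s4}, s2→{s0, s1}, s4→{s0, s5}, s5→{s1, s5}; union {s0, s1, s4, s5}; ε-closure = {s0, s1, s2, s4, s5}.
That set has 5 states.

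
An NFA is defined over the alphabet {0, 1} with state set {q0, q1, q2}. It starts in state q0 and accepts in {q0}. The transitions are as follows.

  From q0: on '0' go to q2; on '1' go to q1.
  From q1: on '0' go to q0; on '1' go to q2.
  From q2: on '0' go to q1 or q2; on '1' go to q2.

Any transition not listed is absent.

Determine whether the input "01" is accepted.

No

Start in {q0}.
Read '0': {q0} → {q2}.
Read '1': {q2} → {q2}.
The final set {q2} contains no accepting state.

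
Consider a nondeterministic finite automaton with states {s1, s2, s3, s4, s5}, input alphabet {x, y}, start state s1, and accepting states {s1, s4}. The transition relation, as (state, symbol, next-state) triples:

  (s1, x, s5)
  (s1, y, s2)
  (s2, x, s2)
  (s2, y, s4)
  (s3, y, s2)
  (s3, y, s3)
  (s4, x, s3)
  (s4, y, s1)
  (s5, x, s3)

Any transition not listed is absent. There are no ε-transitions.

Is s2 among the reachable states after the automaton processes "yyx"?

No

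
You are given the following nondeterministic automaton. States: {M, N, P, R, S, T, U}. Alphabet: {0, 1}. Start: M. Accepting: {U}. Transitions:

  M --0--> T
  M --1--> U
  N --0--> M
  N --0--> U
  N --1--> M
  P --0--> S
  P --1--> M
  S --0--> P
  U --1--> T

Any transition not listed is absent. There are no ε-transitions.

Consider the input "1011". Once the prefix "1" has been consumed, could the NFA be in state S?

Start in {M}.
Read '1': M→{U}; now {U}.
State S is not in {U}.

No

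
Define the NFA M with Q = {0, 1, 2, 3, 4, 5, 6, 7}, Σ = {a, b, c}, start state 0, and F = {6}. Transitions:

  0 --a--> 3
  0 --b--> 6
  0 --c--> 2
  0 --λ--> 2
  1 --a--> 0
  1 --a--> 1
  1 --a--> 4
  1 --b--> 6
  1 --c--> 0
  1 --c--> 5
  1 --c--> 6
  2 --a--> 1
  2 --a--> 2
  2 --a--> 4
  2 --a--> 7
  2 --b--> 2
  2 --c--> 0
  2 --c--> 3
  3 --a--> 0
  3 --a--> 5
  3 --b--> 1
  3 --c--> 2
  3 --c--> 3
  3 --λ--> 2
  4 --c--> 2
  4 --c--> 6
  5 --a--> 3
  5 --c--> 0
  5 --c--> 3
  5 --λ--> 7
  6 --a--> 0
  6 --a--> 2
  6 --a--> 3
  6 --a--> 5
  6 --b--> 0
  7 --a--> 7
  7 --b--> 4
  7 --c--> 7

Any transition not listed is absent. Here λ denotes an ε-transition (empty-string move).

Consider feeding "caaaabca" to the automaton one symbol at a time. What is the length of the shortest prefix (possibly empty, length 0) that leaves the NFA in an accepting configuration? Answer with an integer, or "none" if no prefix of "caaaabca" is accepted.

6

Start: ε-closure({0}) = {0, 2}.
Read 'c': {0, 2} → {0, 2, 3}.
Read 'a': {0, 2, 3} → {0, 1, 2, 3, 4, 5, 7}.
Read 'a': {0, 1, 2, 3, 4, 5, 7} → {0, 1, 2, 3, 4, 5, 7}.
Read 'a': {0, 1, 2, 3, 4, 5, 7} → {0, 1, 2, 3, 4, 5, 7}.
Read 'a': {0, 1, 2, 3, 4, 5, 7} → {0, 1, 2, 3, 4, 5, 7}.
Read 'b': {0, 1, 2, 3, 4, 5, 7} → {1, 2, 4, 6}.
None of the earlier sets intersect F, but {1, 2, 4, 6} does.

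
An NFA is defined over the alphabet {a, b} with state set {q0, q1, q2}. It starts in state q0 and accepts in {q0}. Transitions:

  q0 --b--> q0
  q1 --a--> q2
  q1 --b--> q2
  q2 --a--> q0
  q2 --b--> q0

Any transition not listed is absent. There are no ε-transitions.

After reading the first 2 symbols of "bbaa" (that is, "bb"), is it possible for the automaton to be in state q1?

Start in {q0}.
Read 'b': q0→{q0}; now {q0}.
Read 'b': q0→{q0}; now {q0}.
State q1 is not in {q0}.

No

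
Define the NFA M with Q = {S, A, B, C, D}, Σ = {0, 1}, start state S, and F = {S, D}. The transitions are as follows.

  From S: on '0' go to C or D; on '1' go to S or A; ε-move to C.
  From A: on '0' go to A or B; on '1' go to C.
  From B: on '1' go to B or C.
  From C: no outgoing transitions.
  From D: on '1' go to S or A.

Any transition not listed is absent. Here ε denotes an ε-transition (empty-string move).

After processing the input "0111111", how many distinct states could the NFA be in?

3

Start: ε-closure({S}) = {S, C}.
Read '0': S→{C, D}, C→∅; now {C, D}.
Read '1': C→∅, D→{S, A}; union {S, A}; ε-closure = {S, A, C}.
Read '1': S→{S, A}, A→{C}, C→∅; now {S, A, C}.
Read '1': S→{S, A}, A→{C}, C→∅; now {S, A, C}.
Read '1': S→{S, A}, A→{C}, C→∅; now {S, A, C}.
Read '1': S→{S, A}, A→{C}, C→∅; now {S, A, C}.
Read '1': S→{S, A}, A→{C}, C→∅; now {S, A, C}.
That set has 3 states.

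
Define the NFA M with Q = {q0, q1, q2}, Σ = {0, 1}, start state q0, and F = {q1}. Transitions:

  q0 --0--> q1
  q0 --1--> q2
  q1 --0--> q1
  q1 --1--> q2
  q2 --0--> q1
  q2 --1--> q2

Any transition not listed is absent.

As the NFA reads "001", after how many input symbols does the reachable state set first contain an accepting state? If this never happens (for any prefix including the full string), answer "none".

Start in {q0}.
Read '0': {q0} → {q1}.
None of the earlier sets intersect F, but {q1} does.

1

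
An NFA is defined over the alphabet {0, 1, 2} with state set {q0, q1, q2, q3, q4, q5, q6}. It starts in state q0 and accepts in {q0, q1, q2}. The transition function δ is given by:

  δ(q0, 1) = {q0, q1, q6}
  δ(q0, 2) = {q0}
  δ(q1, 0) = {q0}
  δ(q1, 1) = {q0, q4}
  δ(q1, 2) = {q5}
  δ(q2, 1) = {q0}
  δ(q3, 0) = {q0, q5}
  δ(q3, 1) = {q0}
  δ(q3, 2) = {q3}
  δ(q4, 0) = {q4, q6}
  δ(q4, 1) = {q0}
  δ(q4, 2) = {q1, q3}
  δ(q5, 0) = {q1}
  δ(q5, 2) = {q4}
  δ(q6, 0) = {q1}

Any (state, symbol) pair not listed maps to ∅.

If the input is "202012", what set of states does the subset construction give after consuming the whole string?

∅

Start in {q0}.
Read '2': {q0} → {q0}.
Read '0': {q0} → ∅.
The set is empty and remains empty for the remaining 4 symbols.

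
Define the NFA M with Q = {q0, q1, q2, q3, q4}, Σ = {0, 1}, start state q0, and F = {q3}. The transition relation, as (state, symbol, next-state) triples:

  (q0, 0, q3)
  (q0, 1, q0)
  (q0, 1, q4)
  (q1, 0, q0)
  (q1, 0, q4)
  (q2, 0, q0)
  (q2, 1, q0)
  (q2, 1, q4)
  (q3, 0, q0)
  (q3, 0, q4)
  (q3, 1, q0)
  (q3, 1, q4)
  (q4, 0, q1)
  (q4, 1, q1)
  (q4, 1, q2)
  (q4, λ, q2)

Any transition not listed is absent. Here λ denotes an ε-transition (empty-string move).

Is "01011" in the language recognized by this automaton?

No

Start in {q0}.
Read '0': {q0} → {q3}.
Read '1': {q3} → {q0, q2, q4}.
Read '0': {q0, q2, q4} → {q0, q1, q3}.
Read '1': {q0, q1, q3} → {q0, q2, q4}.
Read '1': {q0, q2, q4} → {q0, q1, q2, q4}.
The final set {q0, q1, q2, q4} contains no accepting state.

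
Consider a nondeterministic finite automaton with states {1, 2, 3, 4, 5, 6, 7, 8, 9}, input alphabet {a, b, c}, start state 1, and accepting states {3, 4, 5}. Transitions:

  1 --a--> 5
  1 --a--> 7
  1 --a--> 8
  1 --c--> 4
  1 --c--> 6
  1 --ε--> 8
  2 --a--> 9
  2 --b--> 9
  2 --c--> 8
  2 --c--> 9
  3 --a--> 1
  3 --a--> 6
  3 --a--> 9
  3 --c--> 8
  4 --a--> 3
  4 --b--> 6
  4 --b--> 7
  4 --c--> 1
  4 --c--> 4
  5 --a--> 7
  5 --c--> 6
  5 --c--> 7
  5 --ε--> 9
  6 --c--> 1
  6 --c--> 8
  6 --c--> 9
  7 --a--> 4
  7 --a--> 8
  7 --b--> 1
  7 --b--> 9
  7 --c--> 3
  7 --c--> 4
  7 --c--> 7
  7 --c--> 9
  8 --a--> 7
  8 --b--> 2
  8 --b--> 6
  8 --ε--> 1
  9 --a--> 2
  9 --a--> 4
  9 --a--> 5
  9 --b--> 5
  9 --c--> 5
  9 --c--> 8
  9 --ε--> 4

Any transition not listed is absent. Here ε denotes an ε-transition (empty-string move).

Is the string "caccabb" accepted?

No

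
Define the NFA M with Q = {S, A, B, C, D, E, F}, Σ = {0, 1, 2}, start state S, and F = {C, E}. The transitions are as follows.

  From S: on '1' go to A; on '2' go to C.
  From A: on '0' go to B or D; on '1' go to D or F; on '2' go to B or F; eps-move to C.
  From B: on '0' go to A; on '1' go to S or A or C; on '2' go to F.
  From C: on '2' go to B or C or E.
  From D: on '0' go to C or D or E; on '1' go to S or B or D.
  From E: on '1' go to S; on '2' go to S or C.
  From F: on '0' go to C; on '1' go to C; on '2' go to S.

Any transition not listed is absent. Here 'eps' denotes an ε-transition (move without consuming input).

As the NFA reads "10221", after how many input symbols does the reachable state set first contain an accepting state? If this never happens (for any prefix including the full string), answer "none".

Start in {S}.
Read '1': S→{A}; union {A}; ε-closure = {A, C}.
None of the earlier sets intersect F, but {A, C} does.

1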